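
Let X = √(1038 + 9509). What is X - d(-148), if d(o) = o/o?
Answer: -1 + √10547 ≈ 101.70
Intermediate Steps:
d(o) = 1
X = √10547 ≈ 102.70
X - d(-148) = √10547 - 1*1 = √10547 - 1 = -1 + √10547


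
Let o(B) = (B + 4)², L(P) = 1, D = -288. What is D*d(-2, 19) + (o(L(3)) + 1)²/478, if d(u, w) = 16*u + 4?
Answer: 1927634/239 ≈ 8065.4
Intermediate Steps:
d(u, w) = 4 + 16*u
o(B) = (4 + B)²
D*d(-2, 19) + (o(L(3)) + 1)²/478 = -288*(4 + 16*(-2)) + ((4 + 1)² + 1)²/478 = -288*(4 - 32) + (5² + 1)²*(1/478) = -288*(-28) + (25 + 1)²*(1/478) = 8064 + 26²*(1/478) = 8064 + 676*(1/478) = 8064 + 338/239 = 1927634/239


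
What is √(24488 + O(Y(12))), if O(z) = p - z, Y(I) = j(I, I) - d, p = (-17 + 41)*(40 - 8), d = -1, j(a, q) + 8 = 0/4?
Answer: 3*√2807 ≈ 158.94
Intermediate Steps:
j(a, q) = -8 (j(a, q) = -8 + 0/4 = -8 + 0*(¼) = -8 + 0 = -8)
p = 768 (p = 24*32 = 768)
Y(I) = -7 (Y(I) = -8 - 1*(-1) = -8 + 1 = -7)
O(z) = 768 - z
√(24488 + O(Y(12))) = √(24488 + (768 - 1*(-7))) = √(24488 + (768 + 7)) = √(24488 + 775) = √25263 = 3*√2807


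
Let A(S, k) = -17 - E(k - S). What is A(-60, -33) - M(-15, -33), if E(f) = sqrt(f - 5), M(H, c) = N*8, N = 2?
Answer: -33 - sqrt(22) ≈ -37.690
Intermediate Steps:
M(H, c) = 16 (M(H, c) = 2*8 = 16)
E(f) = sqrt(-5 + f)
A(S, k) = -17 - sqrt(-5 + k - S) (A(S, k) = -17 - sqrt(-5 + (k - S)) = -17 - sqrt(-5 + k - S))
A(-60, -33) - M(-15, -33) = (-17 - sqrt(-5 - 33 - 1*(-60))) - 1*16 = (-17 - sqrt(-5 - 33 + 60)) - 16 = (-17 - sqrt(22)) - 16 = -33 - sqrt(22)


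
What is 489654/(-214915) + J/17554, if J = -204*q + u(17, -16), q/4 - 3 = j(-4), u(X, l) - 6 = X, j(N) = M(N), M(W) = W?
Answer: -8415072631/3772617910 ≈ -2.2306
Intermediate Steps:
j(N) = N
u(X, l) = 6 + X
q = -4 (q = 12 + 4*(-4) = 12 - 16 = -4)
J = 839 (J = -204*(-4) + (6 + 17) = 816 + 23 = 839)
489654/(-214915) + J/17554 = 489654/(-214915) + 839/17554 = 489654*(-1/214915) + 839*(1/17554) = -489654/214915 + 839/17554 = -8415072631/3772617910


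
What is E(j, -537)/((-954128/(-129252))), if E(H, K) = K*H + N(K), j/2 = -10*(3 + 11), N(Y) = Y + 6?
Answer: 4841424477/238532 ≈ 20297.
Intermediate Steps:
N(Y) = 6 + Y
j = -280 (j = 2*(-10*(3 + 11)) = 2*(-10*14) = 2*(-140) = -280)
E(H, K) = 6 + K + H*K (E(H, K) = K*H + (6 + K) = H*K + (6 + K) = 6 + K + H*K)
E(j, -537)/((-954128/(-129252))) = (6 - 537 - 280*(-537))/((-954128/(-129252))) = (6 - 537 + 150360)/((-954128*(-1/129252))) = 149829/(238532/32313) = 149829*(32313/238532) = 4841424477/238532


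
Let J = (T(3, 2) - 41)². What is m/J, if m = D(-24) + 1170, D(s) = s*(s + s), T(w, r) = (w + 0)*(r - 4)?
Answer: 2322/2209 ≈ 1.0512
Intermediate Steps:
T(w, r) = w*(-4 + r)
D(s) = 2*s² (D(s) = s*(2*s) = 2*s²)
m = 2322 (m = 2*(-24)² + 1170 = 2*576 + 1170 = 1152 + 1170 = 2322)
J = 2209 (J = (3*(-4 + 2) - 41)² = (3*(-2) - 41)² = (-6 - 41)² = (-47)² = 2209)
m/J = 2322/2209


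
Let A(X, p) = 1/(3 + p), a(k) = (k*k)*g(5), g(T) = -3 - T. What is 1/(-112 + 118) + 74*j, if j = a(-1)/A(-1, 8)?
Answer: -39071/6 ≈ -6511.8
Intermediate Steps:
a(k) = -8*k² (a(k) = (k*k)*(-3 - 1*5) = k²*(-3 - 5) = k²*(-8) = -8*k²)
j = -88 (j = (-8*(-1)²)/(1/(3 + 8)) = (-8*1)/(1/11) = -8/1/11 = -8*11 = -88)
1/(-112 + 118) + 74*j = 1/(-112 + 118) + 74*(-88) = 1/6 - 6512 = ⅙ - 6512 = -39071/6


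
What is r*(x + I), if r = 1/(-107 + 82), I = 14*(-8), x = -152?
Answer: 264/25 ≈ 10.560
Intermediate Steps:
I = -112
r = -1/25 (r = 1/(-25) = -1/25 ≈ -0.040000)
r*(x + I) = -(-152 - 112)/25 = -1/25*(-264) = 264/25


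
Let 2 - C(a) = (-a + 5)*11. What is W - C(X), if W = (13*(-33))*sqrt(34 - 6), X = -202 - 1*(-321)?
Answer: -1256 - 858*sqrt(7) ≈ -3526.1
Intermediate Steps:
X = 119 (X = -202 + 321 = 119)
C(a) = -53 + 11*a (C(a) = 2 - (-a + 5)*11 = 2 - (5 - a)*11 = 2 - (55 - 11*a) = 2 + (-55 + 11*a) = -53 + 11*a)
W = -858*sqrt(7) ≈ -2270.1
W - C(X) = -858*sqrt(7) - (-53 + 11*119) = -858*sqrt(7) - (-53 + 1309) = -858*sqrt(7) - 1*1256 = -858*sqrt(7) - 1256 = -1256 - 858*sqrt(7)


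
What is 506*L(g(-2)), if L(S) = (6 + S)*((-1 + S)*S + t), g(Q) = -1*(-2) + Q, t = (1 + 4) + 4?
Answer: 27324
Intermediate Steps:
t = 9 (t = 5 + 4 = 9)
g(Q) = 2 + Q
L(S) = (6 + S)*(9 + S*(-1 + S)) (L(S) = (6 + S)*((-1 + S)*S + 9) = (6 + S)*(S*(-1 + S) + 9) = (6 + S)*(9 + S*(-1 + S)))
506*L(g(-2)) = 506*(54 + (2 - 2)³ + 3*(2 - 2) + 5*(2 - 2)²) = 506*(54 + 0³ + 3*0 + 5*0²) = 506*(54 + 0 + 0 + 5*0) = 506*(54 + 0 + 0 + 0) = 506*54 = 27324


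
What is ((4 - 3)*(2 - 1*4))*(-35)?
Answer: 70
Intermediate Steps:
((4 - 3)*(2 - 1*4))*(-35) = (1*(2 - 4))*(-35) = (1*(-2))*(-35) = -2*(-35) = 70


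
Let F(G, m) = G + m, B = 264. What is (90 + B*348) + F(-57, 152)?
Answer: 92057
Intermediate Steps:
(90 + B*348) + F(-57, 152) = (90 + 264*348) + (-57 + 152) = (90 + 91872) + 95 = 91962 + 95 = 92057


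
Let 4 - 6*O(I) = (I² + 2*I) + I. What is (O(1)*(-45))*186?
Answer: 0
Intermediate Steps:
O(I) = ⅔ - I/2 - I²/6 (O(I) = ⅔ - ((I² + 2*I) + I)/6 = ⅔ - (I² + 3*I)/6 = ⅔ + (-I/2 - I²/6) = ⅔ - I/2 - I²/6)
(O(1)*(-45))*186 = ((⅔ - ½*1 - ⅙*1²)*(-45))*186 = ((⅔ - ½ - ⅙*1)*(-45))*186 = ((⅔ - ½ - ⅙)*(-45))*186 = (0*(-45))*186 = 0*186 = 0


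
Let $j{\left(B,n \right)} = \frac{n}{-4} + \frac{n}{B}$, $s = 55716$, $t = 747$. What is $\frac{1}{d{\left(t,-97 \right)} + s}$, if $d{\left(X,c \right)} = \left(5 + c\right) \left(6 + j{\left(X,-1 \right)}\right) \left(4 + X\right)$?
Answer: $- \frac{747}{280884331} \approx -2.6595 \cdot 10^{-6}$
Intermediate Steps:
$j{\left(B,n \right)} = - \frac{n}{4} + \frac{n}{B}$ ($j{\left(B,n \right)} = n \left(- \frac{1}{4}\right) + \frac{n}{B} = - \frac{n}{4} + \frac{n}{B}$)
$d{\left(X,c \right)} = \left(4 + X\right) \left(5 + c\right) \left(\frac{25}{4} - \frac{1}{X}\right)$ ($d{\left(X,c \right)} = \left(5 + c\right) \left(6 - \left(- \frac{1}{4} + \frac{1}{X}\right)\right) \left(4 + X\right) = \left(5 + c\right) \left(6 + \left(\frac{1}{4} - \frac{1}{X}\right)\right) \left(4 + X\right) = \left(5 + c\right) \left(\frac{25}{4} - \frac{1}{X}\right) \left(4 + X\right) = \left(4 + X\right) \left(5 + c\right) \left(\frac{25}{4} - \frac{1}{X}\right)$)
$\frac{1}{d{\left(t,-97 \right)} + s} = \frac{1}{\left(120 - \frac{20}{747} + 24 \left(-97\right) + \frac{125}{4} \cdot 747 - - \frac{388}{747} + \frac{25}{4} \cdot 747 \left(-97\right)\right) + 55716} = \frac{1}{\left(120 - \frac{20}{747} - 2328 + \frac{93375}{4} - \left(-388\right) \frac{1}{747} - \frac{1811475}{4}\right) + 55716} = \frac{1}{\left(120 - \frac{20}{747} - 2328 + \frac{93375}{4} + \frac{388}{747} - \frac{1811475}{4}\right) + 55716} = \frac{1}{- \frac{322504183}{747} + 55716} = \frac{1}{- \frac{280884331}{747}} = - \frac{747}{280884331}$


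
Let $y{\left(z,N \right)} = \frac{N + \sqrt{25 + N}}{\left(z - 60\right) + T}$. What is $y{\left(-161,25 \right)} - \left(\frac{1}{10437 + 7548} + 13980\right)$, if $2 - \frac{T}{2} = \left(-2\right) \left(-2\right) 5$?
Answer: $- \frac{64618036982}{4622145} - \frac{5 \sqrt{2}}{257} \approx -13980.0$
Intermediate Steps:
$T = -36$ ($T = 4 - 2 \left(-2\right) \left(-2\right) 5 = 4 - 2 \cdot 4 \cdot 5 = 4 - 40 = -36$)
$y{\left(z,N \right)} = \frac{N + \sqrt{25 + N}}{-96 + z}$ ($y{\left(z,N \right)} = \frac{N + \sqrt{25 + N}}{\left(z - 60\right) - 36} = \frac{N + \sqrt{25 + N}}{\left(-60 + z\right) - 36} = \frac{N + \sqrt{25 + N}}{-96 + z}$)
$y{\left(-161,25 \right)} - \left(\frac{1}{10437 + 7548} + 13980\right) = \frac{25 + \sqrt{25 + 25}}{-96 - 161} - \left(\frac{1}{10437 + 7548} + 13980\right) = \frac{25 + \sqrt{50}}{-257} - \left(\frac{1}{17985} + 13980\right) = - \frac{25 + 5 \sqrt{2}}{257} - \left(\frac{1}{17985} + 13980\right) = \left(- \frac{25}{257} - \frac{5 \sqrt{2}}{257}\right) - \frac{251430301}{17985} = - \frac{64618036982}{4622145} - \frac{5 \sqrt{2}}{257}$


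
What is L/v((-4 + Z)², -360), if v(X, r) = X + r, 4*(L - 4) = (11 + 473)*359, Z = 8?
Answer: -43443/344 ≈ -126.29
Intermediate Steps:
L = 43443 (L = 4 + ((11 + 473)*359)/4 = 4 + (484*359)/4 = 4 + (¼)*173756 = 4 + 43439 = 43443)
L/v((-4 + Z)², -360) = 43443/((-4 + 8)² - 360) = 43443/(4² - 360) = 43443/(16 - 360) = 43443/(-344) = 43443*(-1/344) = -43443/344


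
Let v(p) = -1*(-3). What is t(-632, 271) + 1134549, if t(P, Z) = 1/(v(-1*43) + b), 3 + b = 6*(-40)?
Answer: 272291759/240 ≈ 1.1345e+6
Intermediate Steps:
v(p) = 3
b = -243 (b = -3 + 6*(-40) = -3 - 240 = -243)
t(P, Z) = -1/240 (t(P, Z) = 1/(3 - 243) = 1/(-240) = -1/240)
t(-632, 271) + 1134549 = -1/240 + 1134549 = 272291759/240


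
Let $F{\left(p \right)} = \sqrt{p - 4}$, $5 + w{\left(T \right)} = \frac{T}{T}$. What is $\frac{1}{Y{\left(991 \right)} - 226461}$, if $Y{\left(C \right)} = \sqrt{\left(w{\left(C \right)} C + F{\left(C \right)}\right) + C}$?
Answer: $- \frac{1}{226461 - i \sqrt{2973 - \sqrt{987}}} \approx -4.4158 \cdot 10^{-6} - 1.0576 \cdot 10^{-9} i$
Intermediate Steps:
$w{\left(T \right)} = -4$ ($w{\left(T \right)} = -5 + \frac{T}{T} = -5 + 1 = -4$)
$F{\left(p \right)} = \sqrt{-4 + p}$
$Y{\left(C \right)} = \sqrt{\sqrt{-4 + C} - 3 C}$ ($Y{\left(C \right)} = \sqrt{\left(- 4 C + \sqrt{-4 + C}\right) + C} = \sqrt{\left(\sqrt{-4 + C} - 4 C\right) + C} = \sqrt{\sqrt{-4 + C} - 3 C}$)
$\frac{1}{Y{\left(991 \right)} - 226461} = \frac{1}{\sqrt{\sqrt{-4 + 991} - 2973} - 226461} = \frac{1}{\sqrt{\sqrt{987} - 2973} - 226461} = \frac{1}{\sqrt{-2973 + \sqrt{987}} - 226461} = \frac{1}{-226461 + \sqrt{-2973 + \sqrt{987}}}$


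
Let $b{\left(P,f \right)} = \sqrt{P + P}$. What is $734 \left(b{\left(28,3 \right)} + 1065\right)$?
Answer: $781710 + 1468 \sqrt{14} \approx 7.872 \cdot 10^{5}$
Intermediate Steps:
$b{\left(P,f \right)} = \sqrt{2} \sqrt{P}$ ($b{\left(P,f \right)} = \sqrt{2 P} = \sqrt{2} \sqrt{P}$)
$734 \left(b{\left(28,3 \right)} + 1065\right) = 734 \left(\sqrt{2} \sqrt{28} + 1065\right) = 734 \left(\sqrt{2} \cdot 2 \sqrt{7} + 1065\right) = 734 \left(2 \sqrt{14} + 1065\right) = 734 \left(1065 + 2 \sqrt{14}\right) = 781710 + 1468 \sqrt{14}$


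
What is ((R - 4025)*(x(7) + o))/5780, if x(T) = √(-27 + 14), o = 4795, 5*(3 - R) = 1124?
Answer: -10181703/2890 - 10617*I*√13/14450 ≈ -3523.1 - 2.6491*I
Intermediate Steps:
R = -1109/5 (R = 3 - ⅕*1124 = 3 - 1124/5 = -1109/5 ≈ -221.80)
x(T) = I*√13 (x(T) = √(-13) = I*√13)
((R - 4025)*(x(7) + o))/5780 = ((-1109/5 - 4025)*(I*√13 + 4795))/5780 = -21234*(4795 + I*√13)/5*(1/5780) = (-20363406 - 21234*I*√13/5)*(1/5780) = -10181703/2890 - 10617*I*√13/14450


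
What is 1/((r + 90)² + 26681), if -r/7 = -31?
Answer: 1/120930 ≈ 8.2692e-6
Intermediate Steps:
r = 217 (r = -7*(-31) = 217)
1/((r + 90)² + 26681) = 1/((217 + 90)² + 26681) = 1/(307² + 26681) = 1/(94249 + 26681) = 1/120930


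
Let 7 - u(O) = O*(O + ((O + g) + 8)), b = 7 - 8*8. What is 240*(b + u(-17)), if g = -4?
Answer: -134400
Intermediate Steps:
b = -57 (b = 7 - 64 = -57)
u(O) = 7 - O*(4 + 2*O) (u(O) = 7 - O*(O + ((O - 4) + 8)) = 7 - O*(O + ((-4 + O) + 8)) = 7 - O*(O + (4 + O)) = 7 - O*(4 + 2*O))
240*(b + u(-17)) = 240*(-57 + (7 - 4*(-17) - 2*(-17)²)) = 240*(-57 + (7 + 68 - 2*289)) = 240*(-57 + (7 + 68 - 578)) = 240*(-57 - 503) = 240*(-560) = -134400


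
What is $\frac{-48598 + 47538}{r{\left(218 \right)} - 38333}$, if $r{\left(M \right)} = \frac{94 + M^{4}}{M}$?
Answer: $- \frac{57770}{562543519} \approx -0.00010269$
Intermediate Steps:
$r{\left(M \right)} = \frac{94 + M^{4}}{M}$
$\frac{-48598 + 47538}{r{\left(218 \right)} - 38333} = \frac{-48598 + 47538}{\frac{94 + 218^{4}}{218} - 38333} = - \frac{1060}{\frac{94 + 2258530576}{218} - 38333} = - \frac{1060}{\frac{1}{218} \cdot 2258530670 - 38333} = - \frac{1060}{\frac{1129265335}{109} - 38333} = - \frac{1060}{\frac{1125087038}{109}} = \left(-1060\right) \frac{109}{1125087038} = - \frac{57770}{562543519}$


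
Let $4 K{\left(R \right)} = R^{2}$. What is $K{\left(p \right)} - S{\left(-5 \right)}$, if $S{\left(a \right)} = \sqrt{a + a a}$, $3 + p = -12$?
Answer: $\frac{225}{4} - 2 \sqrt{5} \approx 51.778$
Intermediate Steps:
$p = -15$ ($p = -3 - 12 = -15$)
$K{\left(R \right)} = \frac{R^{2}}{4}$
$S{\left(a \right)} = \sqrt{a + a^{2}}$
$K{\left(p \right)} - S{\left(-5 \right)} = \frac{\left(-15\right)^{2}}{4} - \sqrt{- 5 \left(1 - 5\right)} = \frac{1}{4} \cdot 225 - \sqrt{\left(-5\right) \left(-4\right)} = \frac{225}{4} - \sqrt{20} = \frac{225}{4} - 2 \sqrt{5}$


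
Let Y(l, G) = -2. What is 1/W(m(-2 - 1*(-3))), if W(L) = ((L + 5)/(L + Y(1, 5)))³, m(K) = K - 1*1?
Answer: -8/125 ≈ -0.064000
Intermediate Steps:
m(K) = -1 + K (m(K) = K - 1 = -1 + K)
W(L) = (5 + L)³/(-2 + L)³ (W(L) = ((L + 5)/(L - 2))³ = ((5 + L)/(-2 + L))³ = (5 + L)³/(-2 + L)³)
1/W(m(-2 - 1*(-3))) = 1/((5 + (-1 + (-2 - 1*(-3))))³/(-2 + (-1 + (-2 - 1*(-3))))³) = 1/((5 + (-1 + (-2 + 3)))³/(-2 + (-1 + (-2 + 3)))³) = 1/((5 + (-1 + 1))³/(-2 + (-1 + 1))³) = 1/((5 + 0)³/(-2 + 0)³) = 1/(5³/(-2)³) = 1/(-⅛*125) = 1/(-125/8) = -8/125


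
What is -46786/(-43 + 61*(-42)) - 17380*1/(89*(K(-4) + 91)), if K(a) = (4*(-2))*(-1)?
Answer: 33359686/2086605 ≈ 15.988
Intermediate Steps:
K(a) = 8 (K(a) = -8*(-1) = 8)
-46786/(-43 + 61*(-42)) - 17380*1/(89*(K(-4) + 91)) = -46786/(-43 + 61*(-42)) - 17380*1/(89*(8 + 91)) = -46786/(-43 - 2562) - 17380/(89*99) = -46786/(-2605) - 17380/8811 = -46786*(-1/2605) - 17380*1/8811 = 46786/2605 - 1580/801 = 33359686/2086605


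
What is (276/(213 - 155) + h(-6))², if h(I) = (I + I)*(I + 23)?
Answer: 33385284/841 ≈ 39697.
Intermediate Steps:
h(I) = 2*I*(23 + I) (h(I) = (2*I)*(23 + I) = 2*I*(23 + I))
(276/(213 - 155) + h(-6))² = (276/(213 - 155) + 2*(-6)*(23 - 6))² = (276/58 + 2*(-6)*17)² = (276*(1/58) - 204)² = (138/29 - 204)² = (-5778/29)² = 33385284/841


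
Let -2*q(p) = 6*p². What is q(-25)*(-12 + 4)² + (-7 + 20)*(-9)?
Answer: -120117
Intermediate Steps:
q(p) = -3*p²
q(-25)*(-12 + 4)² + (-7 + 20)*(-9) = (-3*(-25)²)*(-12 + 4)² + (-7 + 20)*(-9) = -3*625*(-8)² + 13*(-9) = -1875*64 - 117 = -120000 - 117 = -120117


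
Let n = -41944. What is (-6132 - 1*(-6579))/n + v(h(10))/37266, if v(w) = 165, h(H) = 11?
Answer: -1622857/260514184 ≈ -0.0062294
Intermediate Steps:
(-6132 - 1*(-6579))/n + v(h(10))/37266 = (-6132 - 1*(-6579))/(-41944) + 165/37266 = (-6132 + 6579)*(-1/41944) + 165*(1/37266) = 447*(-1/41944) + 55/12422 = -447/41944 + 55/12422 = -1622857/260514184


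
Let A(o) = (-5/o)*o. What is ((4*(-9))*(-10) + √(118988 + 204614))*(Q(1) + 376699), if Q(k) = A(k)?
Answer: 135609840 + 376694*√323602 ≈ 3.4990e+8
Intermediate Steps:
A(o) = -5
Q(k) = -5
((4*(-9))*(-10) + √(118988 + 204614))*(Q(1) + 376699) = ((4*(-9))*(-10) + √(118988 + 204614))*(-5 + 376699) = (-36*(-10) + √323602)*376694 = (360 + √323602)*376694 = 135609840 + 376694*√323602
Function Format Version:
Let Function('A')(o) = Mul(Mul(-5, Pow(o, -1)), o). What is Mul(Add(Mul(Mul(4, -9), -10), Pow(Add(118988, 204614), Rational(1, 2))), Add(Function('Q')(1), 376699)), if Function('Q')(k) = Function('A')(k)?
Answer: Add(135609840, Mul(376694, Pow(323602, Rational(1, 2)))) ≈ 3.4990e+8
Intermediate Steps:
Function('A')(o) = -5
Function('Q')(k) = -5
Mul(Add(Mul(Mul(4, -9), -10), Pow(Add(118988, 204614), Rational(1, 2))), Add(Function('Q')(1), 376699)) = Mul(Add(Mul(Mul(4, -9), -10), Pow(Add(118988, 204614), Rational(1, 2))), Add(-5, 376699)) = Mul(Add(Mul(-36, -10), Pow(323602, Rational(1, 2))), 376694) = Mul(Add(360, Pow(323602, Rational(1, 2))), 376694) = Add(135609840, Mul(376694, Pow(323602, Rational(1, 2))))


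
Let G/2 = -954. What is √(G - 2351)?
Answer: I*√4259 ≈ 65.261*I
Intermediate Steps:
G = -1908 (G = 2*(-954) = -1908)
√(G - 2351) = √(-1908 - 2351) = √(-4259) = I*√4259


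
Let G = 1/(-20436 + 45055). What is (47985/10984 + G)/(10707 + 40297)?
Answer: 1181353699/13792251556384 ≈ 8.5653e-5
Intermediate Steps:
G = 1/24619 ≈ 4.0619e-5
(47985/10984 + G)/(10707 + 40297) = (47985/10984 + 1/24619)/(10707 + 40297) = (47985*(1/10984) + 1/24619)/51004 = (47985/10984 + 1/24619)*(1/51004) = (1181353699/270415096)*(1/51004) = 1181353699/13792251556384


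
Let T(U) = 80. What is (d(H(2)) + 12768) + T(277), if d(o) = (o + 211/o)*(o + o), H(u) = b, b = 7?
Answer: 13368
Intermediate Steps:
H(u) = 7
d(o) = 2*o*(o + 211/o) (d(o) = (o + 211/o)*(2*o) = 2*o*(o + 211/o))
(d(H(2)) + 12768) + T(277) = ((422 + 2*7**2) + 12768) + 80 = ((422 + 2*49) + 12768) + 80 = ((422 + 98) + 12768) + 80 = (520 + 12768) + 80 = 13288 + 80 = 13368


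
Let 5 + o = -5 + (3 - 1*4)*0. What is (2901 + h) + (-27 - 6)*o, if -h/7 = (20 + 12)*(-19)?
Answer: 7487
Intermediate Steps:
o = -10 (o = -5 + (-5 + (3 - 1*4)*0) = -5 + (-5 + (3 - 4)*0) = -5 + (-5 - 1*0) = -5 + (-5 + 0) = -5 - 5 = -10)
h = 4256 (h = -7*(20 + 12)*(-19) = -224*(-19) = -7*(-608) = 4256)
(2901 + h) + (-27 - 6)*o = (2901 + 4256) + (-27 - 6)*(-10) = 7157 - 33*(-10) = 7157 + 330 = 7487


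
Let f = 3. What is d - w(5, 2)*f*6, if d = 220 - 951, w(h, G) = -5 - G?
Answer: -605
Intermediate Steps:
d = -731
d - w(5, 2)*f*6 = -731 - (-5 - 1*2)*3*6 = -731 - (-5 - 2)*3*6 = -731 - (-7*3)*6 = -731 - (-21)*6 = -731 - 1*(-126) = -731 + 126 = -605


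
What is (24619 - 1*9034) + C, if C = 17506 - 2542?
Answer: 30549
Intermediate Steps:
C = 14964
(24619 - 1*9034) + C = (24619 - 1*9034) + 14964 = (24619 - 9034) + 14964 = 15585 + 14964 = 30549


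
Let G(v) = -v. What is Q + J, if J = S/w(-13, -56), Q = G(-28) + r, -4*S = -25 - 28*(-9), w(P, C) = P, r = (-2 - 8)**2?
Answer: 6883/52 ≈ 132.37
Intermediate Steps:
r = 100 (r = (-10)**2 = 100)
S = -227/4 (S = -(-25 - 28*(-9))/4 = -(-25 + 252)/4 = -1/4*227 = -227/4 ≈ -56.750)
Q = 128 (Q = -1*(-28) + 100 = 28 + 100 = 128)
J = 227/52 (J = -227/4/(-13) = -227/4*(-1/13) = 227/52 ≈ 4.3654)
Q + J = 128 + 227/52 = 6883/52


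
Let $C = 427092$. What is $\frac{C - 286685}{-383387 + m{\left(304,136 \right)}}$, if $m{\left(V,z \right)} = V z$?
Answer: $- \frac{140407}{342043} \approx -0.4105$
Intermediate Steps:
$\frac{C - 286685}{-383387 + m{\left(304,136 \right)}} = \frac{427092 - 286685}{-383387 + 304 \cdot 136} = \frac{140407}{-383387 + 41344} = \frac{140407}{-342043} = 140407 \left(- \frac{1}{342043}\right) = - \frac{140407}{342043}$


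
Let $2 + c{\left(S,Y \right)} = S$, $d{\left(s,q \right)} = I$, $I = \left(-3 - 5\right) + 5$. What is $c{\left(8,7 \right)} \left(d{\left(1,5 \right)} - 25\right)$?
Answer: $-168$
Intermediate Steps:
$I = -3$ ($I = -8 + 5 = -3$)
$d{\left(s,q \right)} = -3$
$c{\left(S,Y \right)} = -2 + S$
$c{\left(8,7 \right)} \left(d{\left(1,5 \right)} - 25\right) = \left(-2 + 8\right) \left(-3 - 25\right) = 6 \left(-28\right) = -168$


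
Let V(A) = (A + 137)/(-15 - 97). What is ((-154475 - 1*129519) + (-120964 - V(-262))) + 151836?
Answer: -28349789/112 ≈ -2.5312e+5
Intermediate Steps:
V(A) = -137/112 - A/112 (V(A) = (137 + A)/(-112) = (137 + A)*(-1/112) = -137/112 - A/112)
((-154475 - 1*129519) + (-120964 - V(-262))) + 151836 = ((-154475 - 1*129519) + (-120964 - (-137/112 - 1/112*(-262)))) + 151836 = ((-154475 - 129519) + (-120964 - (-137/112 + 131/56))) + 151836 = (-283994 + (-120964 - 1*125/112)) + 151836 = (-283994 + (-120964 - 125/112)) + 151836 = (-283994 - 13548093/112) + 151836 = -45355421/112 + 151836 = -28349789/112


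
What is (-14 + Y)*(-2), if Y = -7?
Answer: 42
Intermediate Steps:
(-14 + Y)*(-2) = (-14 - 7)*(-2) = -21*(-2) = 42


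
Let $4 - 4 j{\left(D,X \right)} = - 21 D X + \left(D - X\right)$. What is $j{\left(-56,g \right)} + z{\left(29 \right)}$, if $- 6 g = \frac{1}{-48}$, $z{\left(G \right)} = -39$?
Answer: $- \frac{28823}{1152} \approx -25.02$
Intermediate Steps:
$g = \frac{1}{288}$ ($g = - \frac{1}{6 \left(-48\right)} = \left(- \frac{1}{6}\right) \left(- \frac{1}{48}\right) = \frac{1}{288} \approx 0.0034722$)
$j{\left(D,X \right)} = 1 - \frac{D}{4} + \frac{X}{4} + \frac{21 D X}{4}$ ($j{\left(D,X \right)} = 1 - \frac{- 21 D X + \left(D - X\right)}{4} = 1 - \frac{D - X - 21 D X}{4} = 1 + \left(- \frac{D}{4} + \frac{X}{4} + \frac{21 D X}{4}\right) = 1 - \frac{D}{4} + \frac{X}{4} + \frac{21 D X}{4}$)
$j{\left(-56,g \right)} + z{\left(29 \right)} = \left(1 - -14 + \frac{1}{4} \cdot \frac{1}{288} + \frac{21}{4} \left(-56\right) \frac{1}{288}\right) - 39 = \left(1 + 14 + \frac{1}{1152} - \frac{49}{48}\right) - 39 = \frac{16105}{1152} - 39 = - \frac{28823}{1152}$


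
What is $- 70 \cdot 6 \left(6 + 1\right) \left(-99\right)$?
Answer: $291060$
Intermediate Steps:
$- 70 \cdot 6 \left(6 + 1\right) \left(-99\right) = - 70 \cdot 6 \cdot 7 \left(-99\right) = \left(-70\right) 42 \left(-99\right) = \left(-2940\right) \left(-99\right) = 291060$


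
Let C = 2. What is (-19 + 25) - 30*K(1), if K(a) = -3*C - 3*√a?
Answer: 276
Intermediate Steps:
K(a) = -6 - 3*√a (K(a) = -3*2 - 3*√a = -6 - 3*√a)
(-19 + 25) - 30*K(1) = (-19 + 25) - 30*(-6 - 3*√1) = 6 - 30*(-6 - 3*1) = 6 - 30*(-6 - 3) = 6 - 30*(-9) = 6 + 270 = 276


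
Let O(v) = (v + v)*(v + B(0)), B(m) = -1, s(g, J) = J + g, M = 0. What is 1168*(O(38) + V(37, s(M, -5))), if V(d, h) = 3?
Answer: 3287920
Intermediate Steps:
O(v) = 2*v*(-1 + v) (O(v) = (v + v)*(v - 1) = (2*v)*(-1 + v) = 2*v*(-1 + v))
1168*(O(38) + V(37, s(M, -5))) = 1168*(2*38*(-1 + 38) + 3) = 1168*(2*38*37 + 3) = 1168*(2812 + 3) = 1168*2815 = 3287920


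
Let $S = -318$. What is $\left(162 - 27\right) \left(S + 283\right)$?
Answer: $-4725$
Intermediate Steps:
$\left(162 - 27\right) \left(S + 283\right) = \left(162 - 27\right) \left(-318 + 283\right) = 135 \left(-35\right) = -4725$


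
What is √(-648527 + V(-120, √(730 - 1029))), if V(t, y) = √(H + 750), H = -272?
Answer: √(-648527 + √478) ≈ 805.3*I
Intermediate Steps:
V(t, y) = √478 (V(t, y) = √(-272 + 750) = √478)
√(-648527 + V(-120, √(730 - 1029))) = √(-648527 + √478)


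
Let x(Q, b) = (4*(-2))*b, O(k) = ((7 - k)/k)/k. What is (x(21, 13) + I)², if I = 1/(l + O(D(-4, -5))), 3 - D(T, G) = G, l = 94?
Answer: 391245246016/36180225 ≈ 10814.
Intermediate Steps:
D(T, G) = 3 - G
O(k) = (7 - k)/k² (O(k) = ((7 - k)/k)/k = (7 - k)/k²)
x(Q, b) = -8*b
I = 64/6015 (I = 1/(94 + (7 - (3 - 1*(-5)))/(3 - 1*(-5))²) = 1/(94 + (7 - (3 + 5))/(3 + 5)²) = 1/(94 + (7 - 1*8)/8²) = 1/(94 + (7 - 8)/64) = 1/(94 + (1/64)*(-1)) = 1/(94 - 1/64) = 1/(6015/64) = 64/6015 ≈ 0.010640)
(x(21, 13) + I)² = (-8*13 + 64/6015)² = (-104 + 64/6015)² = (-625496/6015)² = 391245246016/36180225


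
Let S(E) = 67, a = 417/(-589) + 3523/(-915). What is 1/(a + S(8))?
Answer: 538935/33652043 ≈ 0.016015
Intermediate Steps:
a = -2456602/538935 (a = 417*(-1/589) + 3523*(-1/915) = -417/589 - 3523/915 = -2456602/538935 ≈ -4.5583)
1/(a + S(8)) = 1/(-2456602/538935 + 67) = 1/(33652043/538935) = 538935/33652043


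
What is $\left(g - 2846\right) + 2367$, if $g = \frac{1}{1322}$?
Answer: $- \frac{633237}{1322} \approx -479.0$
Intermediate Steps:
$g = \frac{1}{1322} \approx 0.00075643$
$\left(g - 2846\right) + 2367 = \left(\frac{1}{1322} - 2846\right) + 2367 = - \frac{3762411}{1322} + 2367 = - \frac{633237}{1322}$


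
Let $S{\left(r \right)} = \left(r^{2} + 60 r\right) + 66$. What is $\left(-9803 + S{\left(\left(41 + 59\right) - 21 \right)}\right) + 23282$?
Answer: $24526$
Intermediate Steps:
$S{\left(r \right)} = 66 + r^{2} + 60 r$
$\left(-9803 + S{\left(\left(41 + 59\right) - 21 \right)}\right) + 23282 = \left(-9803 + \left(66 + \left(\left(41 + 59\right) - 21\right)^{2} + 60 \left(\left(41 + 59\right) - 21\right)\right)\right) + 23282 = \left(-9803 + \left(66 + \left(100 - 21\right)^{2} + 60 \left(100 - 21\right)\right)\right) + 23282 = \left(-9803 + \left(66 + 79^{2} + 60 \cdot 79\right)\right) + 23282 = \left(-9803 + \left(66 + 6241 + 4740\right)\right) + 23282 = \left(-9803 + 11047\right) + 23282 = 1244 + 23282 = 24526$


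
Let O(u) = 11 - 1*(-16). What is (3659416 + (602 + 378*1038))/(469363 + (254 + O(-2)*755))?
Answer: 675397/81667 ≈ 8.2701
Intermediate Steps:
O(u) = 27 (O(u) = 11 + 16 = 27)
(3659416 + (602 + 378*1038))/(469363 + (254 + O(-2)*755)) = (3659416 + (602 + 378*1038))/(469363 + (254 + 27*755)) = (3659416 + (602 + 392364))/(469363 + (254 + 20385)) = (3659416 + 392966)/(469363 + 20639) = 4052382/490002 = 4052382*(1/490002) = 675397/81667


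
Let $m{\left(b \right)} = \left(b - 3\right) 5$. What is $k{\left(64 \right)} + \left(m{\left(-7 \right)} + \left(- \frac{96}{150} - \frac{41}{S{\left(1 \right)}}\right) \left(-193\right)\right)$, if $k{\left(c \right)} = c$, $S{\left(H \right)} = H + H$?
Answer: $\frac{204701}{50} \approx 4094.0$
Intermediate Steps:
$S{\left(H \right)} = 2 H$
$m{\left(b \right)} = -15 + 5 b$ ($m{\left(b \right)} = \left(-3 + b\right) 5 = -15 + 5 b$)
$k{\left(64 \right)} + \left(m{\left(-7 \right)} + \left(- \frac{96}{150} - \frac{41}{S{\left(1 \right)}}\right) \left(-193\right)\right) = 64 + \left(\left(-15 + 5 \left(-7\right)\right) + \left(- \frac{96}{150} - \frac{41}{2 \cdot 1}\right) \left(-193\right)\right) = 64 + \left(\left(-15 - 35\right) + \left(\left(-96\right) \frac{1}{150} - \frac{41}{2}\right) \left(-193\right)\right) = 64 - \left(50 - \left(- \frac{16}{25} - \frac{41}{2}\right) \left(-193\right)\right) = 64 - - \frac{201501}{50} = 64 + \left(-50 + \frac{204001}{50}\right) = 64 + \frac{201501}{50} = \frac{204701}{50}$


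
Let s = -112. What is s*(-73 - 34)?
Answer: 11984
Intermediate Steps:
s*(-73 - 34) = -112*(-73 - 34) = -112*(-107) = 11984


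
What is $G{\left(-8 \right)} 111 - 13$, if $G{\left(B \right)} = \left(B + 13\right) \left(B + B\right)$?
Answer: $-8893$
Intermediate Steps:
$G{\left(B \right)} = 2 B \left(13 + B\right)$ ($G{\left(B \right)} = \left(13 + B\right) 2 B = 2 B \left(13 + B\right)$)
$G{\left(-8 \right)} 111 - 13 = 2 \left(-8\right) \left(13 - 8\right) 111 - 13 = 2 \left(-8\right) 5 \cdot 111 - 13 = \left(-80\right) 111 - 13 = -8880 - 13 = -8893$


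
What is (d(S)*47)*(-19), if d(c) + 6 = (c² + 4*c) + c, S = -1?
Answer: 8930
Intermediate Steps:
d(c) = -6 + c² + 5*c (d(c) = -6 + ((c² + 4*c) + c) = -6 + (c² + 5*c) = -6 + c² + 5*c)
(d(S)*47)*(-19) = ((-6 + (-1)² + 5*(-1))*47)*(-19) = ((-6 + 1 - 5)*47)*(-19) = -10*47*(-19) = -470*(-19) = 8930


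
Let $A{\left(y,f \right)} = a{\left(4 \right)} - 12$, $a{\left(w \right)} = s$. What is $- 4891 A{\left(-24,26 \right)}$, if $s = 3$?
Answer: $44019$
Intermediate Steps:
$a{\left(w \right)} = 3$
$A{\left(y,f \right)} = -9$ ($A{\left(y,f \right)} = 3 - 12 = -9$)
$- 4891 A{\left(-24,26 \right)} = \left(-4891\right) \left(-9\right) = 44019$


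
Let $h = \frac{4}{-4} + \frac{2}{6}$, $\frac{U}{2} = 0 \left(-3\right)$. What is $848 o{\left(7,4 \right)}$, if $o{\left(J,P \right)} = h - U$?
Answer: $- \frac{1696}{3} \approx -565.33$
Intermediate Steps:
$U = 0$ ($U = 2 \cdot 0 \left(-3\right) = 2 \cdot 0 = 0$)
$h = - \frac{2}{3}$ ($h = 4 \left(- \frac{1}{4}\right) + 2 \cdot \frac{1}{6} = -1 + \frac{1}{3} = - \frac{2}{3} \approx -0.66667$)
$o{\left(J,P \right)} = - \frac{2}{3}$ ($o{\left(J,P \right)} = - \frac{2}{3} - 0 = - \frac{2}{3} + 0 = - \frac{2}{3}$)
$848 o{\left(7,4 \right)} = 848 \left(- \frac{2}{3}\right) = - \frac{1696}{3}$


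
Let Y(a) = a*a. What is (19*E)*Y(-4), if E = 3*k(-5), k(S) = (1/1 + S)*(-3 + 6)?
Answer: -10944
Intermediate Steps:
Y(a) = a²
k(S) = 3 + 3*S (k(S) = (1 + S)*3 = 3 + 3*S)
E = -36 (E = 3*(3 + 3*(-5)) = 3*(3 - 15) = 3*(-12) = -36)
(19*E)*Y(-4) = (19*(-36))*(-4)² = -684*16 = -10944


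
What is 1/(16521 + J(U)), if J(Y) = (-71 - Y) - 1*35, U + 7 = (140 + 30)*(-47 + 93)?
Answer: 1/8602 ≈ 0.00011625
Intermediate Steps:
U = 7813 (U = -7 + (140 + 30)*(-47 + 93) = -7 + 170*46 = -7 + 7820 = 7813)
J(Y) = -106 - Y (J(Y) = (-71 - Y) - 35 = -106 - Y)
1/(16521 + J(U)) = 1/(16521 + (-106 - 1*7813)) = 1/(16521 + (-106 - 7813)) = 1/(16521 - 7919) = 1/8602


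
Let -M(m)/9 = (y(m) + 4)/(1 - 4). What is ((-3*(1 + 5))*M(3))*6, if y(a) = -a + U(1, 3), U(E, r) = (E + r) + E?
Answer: -1944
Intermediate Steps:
U(E, r) = r + 2*E
y(a) = 5 - a (y(a) = -a + (3 + 2*1) = -a + (3 + 2) = -a + 5 = 5 - a)
M(m) = 27 - 3*m (M(m) = -9*((5 - m) + 4)/(1 - 4) = -9*(9 - m)/(-3) = -9*(9 - m)*(-1)/3 = -9*(-3 + m/3) = 27 - 3*m)
((-3*(1 + 5))*M(3))*6 = ((-3*(1 + 5))*(27 - 3*3))*6 = ((-3*6)*(27 - 9))*6 = -18*18*6 = -324*6 = -1944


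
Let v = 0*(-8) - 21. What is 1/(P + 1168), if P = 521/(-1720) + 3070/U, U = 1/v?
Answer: -1720/108879961 ≈ -1.5797e-5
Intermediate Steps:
v = -21 (v = 0 - 21 = -21)
U = -1/21 (U = 1/(-21) = -1/21 ≈ -0.047619)
P = -110888921/1720 (P = 521/(-1720) + 3070/(-1/21) = 521*(-1/1720) + 3070*(-21) = -521/1720 - 64470 = -110888921/1720 ≈ -64470.)
1/(P + 1168) = 1/(-110888921/1720 + 1168) = 1/(-108879961/1720) = -1720/108879961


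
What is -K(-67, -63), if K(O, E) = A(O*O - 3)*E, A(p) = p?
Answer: 282618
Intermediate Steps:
K(O, E) = E*(-3 + O²) (K(O, E) = (O*O - 3)*E = (O² - 3)*E = (-3 + O²)*E = E*(-3 + O²))
-K(-67, -63) = -(-63)*(-3 + (-67)²) = -(-63)*(-3 + 4489) = -(-63)*4486 = -1*(-282618) = 282618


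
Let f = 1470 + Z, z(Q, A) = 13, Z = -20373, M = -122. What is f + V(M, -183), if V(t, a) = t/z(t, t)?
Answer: -245861/13 ≈ -18912.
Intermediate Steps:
f = -18903 (f = 1470 - 20373 = -18903)
V(t, a) = t/13
f + V(M, -183) = -18903 + (1/13)*(-122) = -18903 - 122/13 = -245861/13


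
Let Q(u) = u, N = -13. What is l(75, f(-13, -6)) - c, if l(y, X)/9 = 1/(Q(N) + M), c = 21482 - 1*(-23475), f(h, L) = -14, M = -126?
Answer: -6249032/139 ≈ -44957.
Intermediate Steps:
c = 44957 (c = 21482 + 23475 = 44957)
l(y, X) = -9/139 (l(y, X) = 9/(-13 - 126) = 9/(-139) = 9*(-1/139) = -9/139)
l(75, f(-13, -6)) - c = -9/139 - 1*44957 = -9/139 - 44957 = -6249032/139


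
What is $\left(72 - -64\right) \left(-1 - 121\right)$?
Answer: $-16592$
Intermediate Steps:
$\left(72 - -64\right) \left(-1 - 121\right) = \left(72 + 64\right) \left(-122\right) = 136 \left(-122\right) = -16592$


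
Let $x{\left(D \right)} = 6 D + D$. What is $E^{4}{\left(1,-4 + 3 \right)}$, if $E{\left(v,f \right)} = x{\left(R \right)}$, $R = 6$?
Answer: $3111696$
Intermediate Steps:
$x{\left(D \right)} = 7 D$
$E{\left(v,f \right)} = 42$ ($E{\left(v,f \right)} = 7 \cdot 6 = 42$)
$E^{4}{\left(1,-4 + 3 \right)} = 42^{4} = 3111696$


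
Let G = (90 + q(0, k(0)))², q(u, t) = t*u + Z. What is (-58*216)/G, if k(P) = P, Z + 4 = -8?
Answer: -348/169 ≈ -2.0592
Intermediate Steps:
Z = -12 (Z = -4 - 8 = -12)
q(u, t) = -12 + t*u (q(u, t) = t*u - 12 = -12 + t*u)
G = 6084 (G = (90 + (-12 + 0*0))² = (90 + (-12 + 0))² = (90 - 12)² = 78² = 6084)
(-58*216)/G = -58*216/6084 = -12528*1/6084 = -348/169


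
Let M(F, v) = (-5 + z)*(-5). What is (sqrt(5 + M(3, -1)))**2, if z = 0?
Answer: 30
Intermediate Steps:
M(F, v) = 25 (M(F, v) = (-5 + 0)*(-5) = -5*(-5) = 25)
(sqrt(5 + M(3, -1)))**2 = (sqrt(5 + 25))**2 = (sqrt(30))**2 = 30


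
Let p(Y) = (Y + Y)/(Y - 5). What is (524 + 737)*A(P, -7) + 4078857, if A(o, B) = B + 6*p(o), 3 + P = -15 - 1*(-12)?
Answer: 44861122/11 ≈ 4.0783e+6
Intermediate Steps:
P = -6 (P = -3 + (-15 - 1*(-12)) = -3 + (-15 + 12) = -3 - 3 = -6)
p(Y) = 2*Y/(-5 + Y) (p(Y) = (2*Y)/(-5 + Y) = 2*Y/(-5 + Y))
A(o, B) = B + 12*o/(-5 + o) (A(o, B) = B + 6*(2*o/(-5 + o)) = B + 12*o/(-5 + o))
(524 + 737)*A(P, -7) + 4078857 = (524 + 737)*((12*(-6) - 7*(-5 - 6))/(-5 - 6)) + 4078857 = 1261*((-72 - 7*(-11))/(-11)) + 4078857 = 1261*(-(-72 + 77)/11) + 4078857 = 1261*(-1/11*5) + 4078857 = 1261*(-5/11) + 4078857 = -6305/11 + 4078857 = 44861122/11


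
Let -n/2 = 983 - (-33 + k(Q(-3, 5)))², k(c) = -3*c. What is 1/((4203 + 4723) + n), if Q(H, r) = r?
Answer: 1/11568 ≈ 8.6445e-5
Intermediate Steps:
n = 2642 (n = -2*(983 - (-33 - 3*5)²) = -2*(983 - (-33 - 15)²) = -2*(983 - 1*(-48)²) = -2*(983 - 1*2304) = -2*(983 - 2304) = -2*(-1321) = 2642)
1/((4203 + 4723) + n) = 1/((4203 + 4723) + 2642) = 1/(8926 + 2642) = 1/11568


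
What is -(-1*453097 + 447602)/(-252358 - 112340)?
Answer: -5495/364698 ≈ -0.015067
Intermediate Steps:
-(-1*453097 + 447602)/(-252358 - 112340) = -(-453097 + 447602)/(-364698) = -(-5495)*(-1)/364698 = -1*5495/364698 = -5495/364698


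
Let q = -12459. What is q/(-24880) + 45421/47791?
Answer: 1725502549/1189040080 ≈ 1.4512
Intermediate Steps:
q/(-24880) + 45421/47791 = -12459/(-24880) + 45421/47791 = -12459*(-1/24880) + 45421*(1/47791) = 12459/24880 + 45421/47791 = 1725502549/1189040080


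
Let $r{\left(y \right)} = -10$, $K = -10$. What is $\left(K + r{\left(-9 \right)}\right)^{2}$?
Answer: $400$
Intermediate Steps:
$\left(K + r{\left(-9 \right)}\right)^{2} = \left(-10 - 10\right)^{2} = \left(-20\right)^{2} = 400$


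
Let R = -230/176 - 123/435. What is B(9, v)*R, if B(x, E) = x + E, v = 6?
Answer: -60849/2552 ≈ -23.844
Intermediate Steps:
R = -20283/12760 (R = -230*1/176 - 123*1/435 = -115/88 - 41/145 = -20283/12760 ≈ -1.5896)
B(x, E) = E + x
B(9, v)*R = (6 + 9)*(-20283/12760) = 15*(-20283/12760) = -60849/2552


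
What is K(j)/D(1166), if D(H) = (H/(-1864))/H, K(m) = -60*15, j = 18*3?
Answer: 1677600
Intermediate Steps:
j = 54
K(m) = -900
D(H) = -1/1864 (D(H) = (H*(-1/1864))/H = (-H/1864)/H = -1/1864)
K(j)/D(1166) = -900/(-1/1864) = -900*(-1864) = 1677600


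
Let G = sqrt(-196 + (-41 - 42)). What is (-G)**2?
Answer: -279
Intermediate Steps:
G = 3*I*sqrt(31) (G = sqrt(-196 - 83) = sqrt(-279) = 3*I*sqrt(31) ≈ 16.703*I)
(-G)**2 = (-3*I*sqrt(31))**2 = -279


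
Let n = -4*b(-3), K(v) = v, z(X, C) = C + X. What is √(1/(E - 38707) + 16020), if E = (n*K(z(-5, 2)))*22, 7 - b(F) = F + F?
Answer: √797363859089/7055 ≈ 126.57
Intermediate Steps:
b(F) = 7 - 2*F (b(F) = 7 - (F + F) = 7 - 2*F)
n = -52 (n = -4*(7 - 2*(-3)) = -4*(7 + 6) = -4*13 = -52)
E = 3432 (E = -52*(2 - 5)*22 = -52*(-3)*22 = 156*22 = 3432)
√(1/(E - 38707) + 16020) = √(1/(3432 - 38707) + 16020) = √(1/(-35275) + 16020) = √(-1/35275 + 16020) = √(565105499/35275) = √797363859089/7055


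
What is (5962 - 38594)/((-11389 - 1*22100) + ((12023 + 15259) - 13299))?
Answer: 16316/9753 ≈ 1.6729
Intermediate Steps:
(5962 - 38594)/((-11389 - 1*22100) + ((12023 + 15259) - 13299)) = -32632/((-11389 - 22100) + (27282 - 13299)) = -32632/(-33489 + 13983) = -32632/(-19506) = -32632*(-1/19506) = 16316/9753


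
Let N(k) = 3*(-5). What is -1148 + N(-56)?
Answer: -1163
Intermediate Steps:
N(k) = -15
-1148 + N(-56) = -1148 - 15 = -1163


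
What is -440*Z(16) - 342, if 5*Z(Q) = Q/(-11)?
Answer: -214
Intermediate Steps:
Z(Q) = -Q/55 (Z(Q) = (Q/(-11))/5 = (Q*(-1/11))/5 = (-Q/11)/5 = -Q/55)
-440*Z(16) - 342 = -(-8)*16 - 342 = -440*(-16/55) - 342 = 128 - 342 = -214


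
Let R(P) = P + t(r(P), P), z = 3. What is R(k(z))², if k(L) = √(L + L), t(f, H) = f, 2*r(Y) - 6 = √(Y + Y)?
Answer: (6 + 2*√6 + 2^(¾)*3^(¼))²/4 ≈ 42.983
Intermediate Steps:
r(Y) = 3 + √2*√Y/2 (r(Y) = 3 + √(Y + Y)/2 = 3 + √(2*Y)/2 = 3 + (√2*√Y)/2 = 3 + √2*√Y/2)
k(L) = √2*√L (k(L) = √(2*L) = √2*√L)
R(P) = 3 + P + √2*√P/2 (R(P) = P + (3 + √2*√P/2) = 3 + P + √2*√P/2)
R(k(z))² = (3 + √2*√3 + √2*√(√2*√3)/2)² = (3 + √6 + √2*√(√6)/2)² = (3 + √6 + √2*6^(¼)/2)² = (3 + √6 + 2^(¾)*3^(¼)/2)²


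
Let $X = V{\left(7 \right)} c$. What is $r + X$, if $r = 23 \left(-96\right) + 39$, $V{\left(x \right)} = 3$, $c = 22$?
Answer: $-2103$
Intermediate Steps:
$X = 66$ ($X = 3 \cdot 22 = 66$)
$r = -2169$ ($r = -2208 + 39 = -2169$)
$r + X = -2169 + 66 = -2103$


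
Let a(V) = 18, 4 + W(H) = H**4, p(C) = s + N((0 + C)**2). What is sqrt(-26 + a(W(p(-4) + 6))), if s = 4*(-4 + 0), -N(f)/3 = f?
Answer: 2*I*sqrt(2) ≈ 2.8284*I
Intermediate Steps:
N(f) = -3*f
s = -16 (s = 4*(-4) = -16)
p(C) = -16 - 3*C**2 (p(C) = -16 - 3*(0 + C)**2 = -16 - 3*C**2)
W(H) = -4 + H**4
sqrt(-26 + a(W(p(-4) + 6))) = sqrt(-26 + 18) = sqrt(-8) = 2*I*sqrt(2)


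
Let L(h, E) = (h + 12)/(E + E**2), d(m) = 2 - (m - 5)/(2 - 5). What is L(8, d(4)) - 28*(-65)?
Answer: 3649/2 ≈ 1824.5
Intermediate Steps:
d(m) = 1/3 + m/3 (d(m) = 2 - (-5 + m)/(-3) = 2 - (-5 + m)*(-1)/3 = 2 - (5/3 - m/3) = 2 + (-5/3 + m/3) = 1/3 + m/3)
L(h, E) = (12 + h)/(E + E**2)
L(8, d(4)) - 28*(-65) = (12 + 8)/((1/3 + (1/3)*4)*(1 + (1/3 + (1/3)*4))) - 28*(-65) = 20/((1/3 + 4/3)*(1 + (1/3 + 4/3))) + 1820 = 20/((5/3)*(1 + 5/3)) + 1820 = (3/5)*20/(8/3) + 1820 = (3/5)*(3/8)*20 + 1820 = 9/2 + 1820 = 3649/2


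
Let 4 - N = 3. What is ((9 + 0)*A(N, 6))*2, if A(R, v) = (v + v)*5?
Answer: 1080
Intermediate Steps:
N = 1 (N = 4 - 1*3 = 4 - 3 = 1)
A(R, v) = 10*v (A(R, v) = (2*v)*5 = 10*v)
((9 + 0)*A(N, 6))*2 = ((9 + 0)*(10*6))*2 = (9*60)*2 = 540*2 = 1080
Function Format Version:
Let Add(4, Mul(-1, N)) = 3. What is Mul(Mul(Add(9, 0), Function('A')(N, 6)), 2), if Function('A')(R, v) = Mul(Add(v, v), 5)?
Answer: 1080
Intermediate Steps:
N = 1 (N = Add(4, Mul(-1, 3)) = Add(4, -3) = 1)
Function('A')(R, v) = Mul(10, v) (Function('A')(R, v) = Mul(Mul(2, v), 5) = Mul(10, v))
Mul(Mul(Add(9, 0), Function('A')(N, 6)), 2) = Mul(Mul(Add(9, 0), Mul(10, 6)), 2) = Mul(Mul(9, 60), 2) = Mul(540, 2) = 1080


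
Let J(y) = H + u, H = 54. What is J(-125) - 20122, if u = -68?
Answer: -20136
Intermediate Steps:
J(y) = -14 (J(y) = 54 - 68 = -14)
J(-125) - 20122 = -14 - 20122 = -20136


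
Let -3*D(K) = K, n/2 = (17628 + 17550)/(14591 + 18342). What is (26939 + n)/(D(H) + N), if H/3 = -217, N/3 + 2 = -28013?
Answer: -46697497/145300396 ≈ -0.32139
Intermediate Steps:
N = -84045 (N = -6 + 3*(-28013) = -6 - 84039 = -84045)
H = -651 (H = 3*(-217) = -651)
n = 70356/32933 (n = 2*((17628 + 17550)/(14591 + 18342)) = 2*(35178/32933) = 70356/32933 ≈ 2.1363)
D(K) = -K/3
(26939 + n)/(D(H) + N) = (26939 + 70356/32933)/(-⅓*(-651) - 84045) = 887252443/(32933*(217 - 84045)) = (887252443/32933)/(-83828) = (887252443/32933)*(-1/83828) = -46697497/145300396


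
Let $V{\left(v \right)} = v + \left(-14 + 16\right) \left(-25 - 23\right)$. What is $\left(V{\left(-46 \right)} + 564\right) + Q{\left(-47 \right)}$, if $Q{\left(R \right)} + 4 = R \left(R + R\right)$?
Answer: $4836$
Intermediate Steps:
$Q{\left(R \right)} = -4 + 2 R^{2}$ ($Q{\left(R \right)} = -4 + R \left(R + R\right) = -4 + R 2 R = -4 + 2 R^{2}$)
$V{\left(v \right)} = -96 + v$ ($V{\left(v \right)} = v + 2 \left(-48\right) = v - 96 = -96 + v$)
$\left(V{\left(-46 \right)} + 564\right) + Q{\left(-47 \right)} = \left(\left(-96 - 46\right) + 564\right) - \left(4 - 2 \left(-47\right)^{2}\right) = \left(-142 + 564\right) + \left(-4 + 2 \cdot 2209\right) = 422 + \left(-4 + 4418\right) = 422 + 4414 = 4836$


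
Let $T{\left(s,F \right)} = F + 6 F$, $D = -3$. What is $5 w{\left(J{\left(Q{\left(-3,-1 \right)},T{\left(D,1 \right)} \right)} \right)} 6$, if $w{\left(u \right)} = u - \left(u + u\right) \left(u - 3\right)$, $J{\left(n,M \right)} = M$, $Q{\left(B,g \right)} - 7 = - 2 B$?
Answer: $-1470$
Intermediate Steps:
$Q{\left(B,g \right)} = 7 - 2 B$
$T{\left(s,F \right)} = 7 F$
$w{\left(u \right)} = u - 2 u \left(-3 + u\right)$
$5 w{\left(J{\left(Q{\left(-3,-1 \right)},T{\left(D,1 \right)} \right)} \right)} 6 = 5 \cdot 7 \cdot 1 \left(7 - 2 \cdot 7 \cdot 1\right) 6 = 5 \cdot 7 \left(7 - 14\right) 6 = 5 \cdot 7 \left(-7\right) 6 = 5 \left(-49\right) 6 = \left(-245\right) 6 = -1470$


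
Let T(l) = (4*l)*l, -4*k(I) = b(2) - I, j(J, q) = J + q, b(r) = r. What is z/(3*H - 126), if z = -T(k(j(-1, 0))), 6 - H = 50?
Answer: 3/344 ≈ 0.0087209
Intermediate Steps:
H = -44 (H = 6 - 1*50 = 6 - 50 = -44)
k(I) = -½ + I/4 (k(I) = -(2 - I)/4 = -½ + I/4)
T(l) = 4*l²
z = -9/4 (z = -4*(-½ + (-1 + 0)/4)² = -4*(-½ + (¼)*(-1))² = -4*(-½ - ¼)² = -4*(-¾)² = -4*9/16 = -1*9/4 = -9/4 ≈ -2.2500)
z/(3*H - 126) = -9/(4*(3*(-44) - 126)) = -9/(4*(-132 - 126)) = -9/4/(-258) = -9/4*(-1/258) = 3/344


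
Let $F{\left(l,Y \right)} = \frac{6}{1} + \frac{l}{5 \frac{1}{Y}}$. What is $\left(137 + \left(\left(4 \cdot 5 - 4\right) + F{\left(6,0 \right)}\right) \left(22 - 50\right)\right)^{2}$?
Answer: $229441$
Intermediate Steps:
$F{\left(l,Y \right)} = 6 + \frac{Y l}{5}$ ($F{\left(l,Y \right)} = 6 \cdot 1 + l \frac{Y}{5} = 6 + \frac{Y l}{5}$)
$\left(137 + \left(\left(4 \cdot 5 - 4\right) + F{\left(6,0 \right)}\right) \left(22 - 50\right)\right)^{2} = \left(137 + \left(\left(4 \cdot 5 - 4\right) + \left(6 + \frac{1}{5} \cdot 0 \cdot 6\right)\right) \left(22 - 50\right)\right)^{2} = \left(137 + \left(\left(20 - 4\right) + \left(6 + 0\right)\right) \left(-28\right)\right)^{2} = \left(137 + \left(16 + 6\right) \left(-28\right)\right)^{2} = \left(137 + 22 \left(-28\right)\right)^{2} = \left(137 - 616\right)^{2} = \left(-479\right)^{2} = 229441$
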